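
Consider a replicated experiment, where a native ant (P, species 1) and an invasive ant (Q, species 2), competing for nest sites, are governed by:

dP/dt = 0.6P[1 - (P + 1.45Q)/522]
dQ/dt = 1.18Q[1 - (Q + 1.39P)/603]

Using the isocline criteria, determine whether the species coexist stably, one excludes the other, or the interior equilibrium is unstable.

unstable coexistence (outcome depends on initial conditions)

Compare the nullcline intercepts: K1/α12 = 522/1.45 = 360 < K2 = 603; K2/α21 = 603/1.39 = 434 < K1 = 522.
Since both are reversed, neither can invade when rare; the interior point is a saddle.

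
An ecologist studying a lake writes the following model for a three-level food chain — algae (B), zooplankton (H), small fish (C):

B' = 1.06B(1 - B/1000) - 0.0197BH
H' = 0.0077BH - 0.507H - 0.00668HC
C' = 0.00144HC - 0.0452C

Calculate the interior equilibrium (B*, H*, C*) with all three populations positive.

B* ≈ 417, H* ≈ 31.4, C* ≈ 404

From dC/dt = 0: 0.00144H* = 0.0452, so H* = 31.4.
From dB/dt = 0: 1.06(1 - B*/1000) = 0.0197·31.4, giving B* = 1000·(1 - 0.583) = 417.
From dH/dt = 0: 0.0077·417 - 0.507 = 0.00668C*, so C* = 2.7/0.00668 = 404.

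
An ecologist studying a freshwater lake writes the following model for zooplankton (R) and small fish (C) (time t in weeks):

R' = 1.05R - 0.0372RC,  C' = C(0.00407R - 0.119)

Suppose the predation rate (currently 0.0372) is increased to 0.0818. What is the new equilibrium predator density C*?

At the interior fixed point, setting dR/dt = 0 with R > 0 fixes C* = (prey growth rate)/(RC coefficient) — independent of the other coefficients.
With the change, C* = 1.05/0.0818 = 12.8; it falls from 28.2.

C* ≈ 12.8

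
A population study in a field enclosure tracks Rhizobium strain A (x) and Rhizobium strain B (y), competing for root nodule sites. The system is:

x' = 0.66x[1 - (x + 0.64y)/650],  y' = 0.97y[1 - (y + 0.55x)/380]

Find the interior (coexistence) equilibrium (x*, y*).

Setting both brackets to zero gives the nullclines x + 0.64y = 650 and 0.55x + y = 380.
Substituting y = 380 - 0.55x into the first: x(1 - 0.64·0.55) = 650 - 0.64·380.
So x* = 407/0.648 = 628, and then y* = 380 - 0.55·628 = 34.7.

x* ≈ 628, y* ≈ 34.7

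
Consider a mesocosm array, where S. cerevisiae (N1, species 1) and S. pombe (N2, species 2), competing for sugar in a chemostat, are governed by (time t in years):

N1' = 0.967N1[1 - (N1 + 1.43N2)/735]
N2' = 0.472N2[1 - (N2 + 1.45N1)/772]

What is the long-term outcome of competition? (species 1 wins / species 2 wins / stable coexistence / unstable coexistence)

Compare the nullcline intercepts: K1/α12 = 735/1.43 = 514 < K2 = 772; K2/α21 = 772/1.45 = 532 < K1 = 735.
Since both are reversed, neither can invade when rare; the interior point is a saddle.

unstable coexistence (outcome depends on initial conditions)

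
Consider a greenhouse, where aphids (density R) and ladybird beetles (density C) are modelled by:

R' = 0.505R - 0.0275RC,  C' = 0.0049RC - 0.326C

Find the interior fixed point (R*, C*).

R* ≈ 66.5, C* ≈ 18.4

Set dC/dt = 0 with C > 0: 0.0049R - 0.326 = 0, so R* = 0.326/0.0049 = 66.5.
Set dR/dt = 0 with R > 0: 0.505 - 0.0275C = 0, so C* = 0.505/0.0275 = 18.4.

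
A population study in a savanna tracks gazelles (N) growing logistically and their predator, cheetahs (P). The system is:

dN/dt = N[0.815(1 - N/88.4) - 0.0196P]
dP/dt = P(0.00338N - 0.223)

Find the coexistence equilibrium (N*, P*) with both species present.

From dP/dt = 0 with P > 0: 0.00338N* = 0.223, so N* = 66.
Substitute into dN/dt = 0: 0.815(1 - 66/88.4) = 0.0196P*.
The bracket is 0.254, giving P* = 0.207/0.0196 = 10.5.

N* ≈ 66, P* ≈ 10.5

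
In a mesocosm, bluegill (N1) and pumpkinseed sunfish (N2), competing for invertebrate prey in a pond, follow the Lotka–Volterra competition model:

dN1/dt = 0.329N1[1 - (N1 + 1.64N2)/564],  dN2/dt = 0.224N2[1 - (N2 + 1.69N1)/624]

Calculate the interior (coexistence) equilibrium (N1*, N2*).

N1* ≈ 259, N2* ≈ 186

Setting both brackets to zero gives the nullclines N1 + 1.64N2 = 564 and 1.69N1 + N2 = 624.
Substituting N2 = 624 - 1.69N1 into the first: N1(1 - 1.64·1.69) = 564 - 1.64·624.
So N1* = -459/-1.77 = 259, and then N2* = 624 - 1.69·259 = 186.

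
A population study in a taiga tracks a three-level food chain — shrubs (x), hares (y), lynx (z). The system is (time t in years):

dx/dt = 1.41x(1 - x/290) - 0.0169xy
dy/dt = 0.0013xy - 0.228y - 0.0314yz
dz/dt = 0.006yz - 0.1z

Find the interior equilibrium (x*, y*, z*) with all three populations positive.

From dz/dt = 0: 0.006y* = 0.1, so y* = 16.7.
From dx/dt = 0: 1.41(1 - x*/290) = 0.0169·16.7, giving x* = 290·(1 - 0.2) = 232.
From dy/dt = 0: 0.0013·232 - 0.228 = 0.0314z*, so z* = 0.0737/0.0314 = 2.35.

x* ≈ 232, y* ≈ 16.7, z* ≈ 2.35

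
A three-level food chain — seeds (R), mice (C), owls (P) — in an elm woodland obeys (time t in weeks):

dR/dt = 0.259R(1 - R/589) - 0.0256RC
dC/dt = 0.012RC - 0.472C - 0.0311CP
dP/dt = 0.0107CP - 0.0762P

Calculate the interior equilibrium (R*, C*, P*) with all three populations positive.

From dP/dt = 0: 0.0107C* = 0.0762, so C* = 7.12.
From dR/dt = 0: 0.259(1 - R*/589) = 0.0256·7.12, giving R* = 589·(1 - 0.704) = 174.
From dC/dt = 0: 0.012·174 - 0.472 = 0.0311P*, so P* = 1.62/0.0311 = 52.1.

R* ≈ 174, C* ≈ 7.12, P* ≈ 52.1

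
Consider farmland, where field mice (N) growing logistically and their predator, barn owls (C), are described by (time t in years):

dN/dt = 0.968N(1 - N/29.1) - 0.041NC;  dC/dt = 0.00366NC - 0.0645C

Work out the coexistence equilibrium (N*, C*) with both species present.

N* ≈ 17.6, C* ≈ 9.31

From dC/dt = 0 with C > 0: 0.00366N* = 0.0645, so N* = 17.6.
Substitute into dN/dt = 0: 0.968(1 - 17.6/29.1) = 0.041C*.
The bracket is 0.394, giving C* = 0.382/0.041 = 9.31.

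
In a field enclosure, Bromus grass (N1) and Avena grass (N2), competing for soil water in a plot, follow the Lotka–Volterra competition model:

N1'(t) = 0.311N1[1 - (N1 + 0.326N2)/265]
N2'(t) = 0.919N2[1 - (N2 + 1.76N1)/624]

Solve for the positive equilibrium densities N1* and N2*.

Setting both brackets to zero gives the nullclines N1 + 0.326N2 = 265 and 1.76N1 + N2 = 624.
Substituting N2 = 624 - 1.76N1 into the first: N1(1 - 0.326·1.76) = 265 - 0.326·624.
So N1* = 61.6/0.426 = 144, and then N2* = 624 - 1.76·144 = 370.

N1* ≈ 144, N2* ≈ 370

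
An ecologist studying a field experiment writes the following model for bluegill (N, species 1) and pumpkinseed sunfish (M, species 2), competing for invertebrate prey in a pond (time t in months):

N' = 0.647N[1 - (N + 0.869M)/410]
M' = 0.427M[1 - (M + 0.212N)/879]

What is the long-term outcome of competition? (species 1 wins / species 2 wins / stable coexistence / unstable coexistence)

species 2 excludes species 1

Compare the nullcline intercepts: K1/α12 = 410/0.869 = 472 < K2 = 879; K2/α21 = 879/0.212 = 4150 > K1 = 410.
Since the inequalities point opposite ways, species 2 can invade but species 1 cannot.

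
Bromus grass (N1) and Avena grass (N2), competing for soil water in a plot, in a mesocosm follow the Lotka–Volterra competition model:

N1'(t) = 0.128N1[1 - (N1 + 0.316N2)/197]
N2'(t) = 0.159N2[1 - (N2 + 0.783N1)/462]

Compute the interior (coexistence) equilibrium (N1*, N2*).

N1* ≈ 67.8, N2* ≈ 409

Setting both brackets to zero gives the nullclines N1 + 0.316N2 = 197 and 0.783N1 + N2 = 462.
Substituting N2 = 462 - 0.783N1 into the first: N1(1 - 0.316·0.783) = 197 - 0.316·462.
So N1* = 51/0.753 = 67.8, and then N2* = 462 - 0.783·67.8 = 409.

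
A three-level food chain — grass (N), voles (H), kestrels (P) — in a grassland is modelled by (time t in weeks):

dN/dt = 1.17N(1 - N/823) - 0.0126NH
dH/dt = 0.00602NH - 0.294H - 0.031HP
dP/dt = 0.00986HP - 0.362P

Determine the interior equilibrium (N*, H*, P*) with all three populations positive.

From dP/dt = 0: 0.00986H* = 0.362, so H* = 36.7.
From dN/dt = 0: 1.17(1 - N*/823) = 0.0126·36.7, giving N* = 823·(1 - 0.395) = 498.
From dH/dt = 0: 0.00602·498 - 0.294 = 0.031P*, so P* = 2.7/0.031 = 87.1.

N* ≈ 498, H* ≈ 36.7, P* ≈ 87.1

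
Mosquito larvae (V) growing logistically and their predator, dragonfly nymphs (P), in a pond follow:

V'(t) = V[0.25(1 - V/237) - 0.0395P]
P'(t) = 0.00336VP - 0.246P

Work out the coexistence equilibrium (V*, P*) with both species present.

V* ≈ 73.2, P* ≈ 4.37

From dP/dt = 0 with P > 0: 0.00336V* = 0.246, so V* = 73.2.
Substitute into dV/dt = 0: 0.25(1 - 73.2/237) = 0.0395P*.
The bracket is 0.691, giving P* = 0.173/0.0395 = 4.37.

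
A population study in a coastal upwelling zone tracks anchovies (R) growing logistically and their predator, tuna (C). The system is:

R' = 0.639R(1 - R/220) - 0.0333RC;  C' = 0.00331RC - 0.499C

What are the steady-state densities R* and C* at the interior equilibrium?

R* ≈ 151, C* ≈ 6.04

From dC/dt = 0 with C > 0: 0.00331R* = 0.499, so R* = 151.
Substitute into dR/dt = 0: 0.639(1 - 151/220) = 0.0333C*.
The bracket is 0.315, giving C* = 0.201/0.0333 = 6.04.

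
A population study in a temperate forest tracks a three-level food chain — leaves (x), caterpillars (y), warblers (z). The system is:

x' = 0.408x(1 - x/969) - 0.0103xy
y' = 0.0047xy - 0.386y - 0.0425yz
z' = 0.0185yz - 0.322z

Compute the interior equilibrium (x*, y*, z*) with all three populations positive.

From dz/dt = 0: 0.0185y* = 0.322, so y* = 17.4.
From dx/dt = 0: 0.408(1 - x*/969) = 0.0103·17.4, giving x* = 969·(1 - 0.439) = 543.
From dy/dt = 0: 0.0047·543 - 0.386 = 0.0425z*, so z* = 2.17/0.0425 = 51.

x* ≈ 543, y* ≈ 17.4, z* ≈ 51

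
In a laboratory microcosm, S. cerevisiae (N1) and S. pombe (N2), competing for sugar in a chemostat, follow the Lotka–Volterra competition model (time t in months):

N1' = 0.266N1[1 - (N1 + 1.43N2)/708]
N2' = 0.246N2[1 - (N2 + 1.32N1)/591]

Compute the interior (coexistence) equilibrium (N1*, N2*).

Setting both brackets to zero gives the nullclines N1 + 1.43N2 = 708 and 1.32N1 + N2 = 591.
Substituting N2 = 591 - 1.32N1 into the first: N1(1 - 1.43·1.32) = 708 - 1.43·591.
So N1* = -137/-0.888 = 154, and then N2* = 591 - 1.32·154 = 387.

N1* ≈ 154, N2* ≈ 387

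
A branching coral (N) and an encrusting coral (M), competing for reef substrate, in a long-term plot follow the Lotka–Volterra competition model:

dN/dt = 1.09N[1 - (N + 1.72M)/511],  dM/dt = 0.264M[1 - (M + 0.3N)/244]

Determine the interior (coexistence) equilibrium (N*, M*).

Setting both brackets to zero gives the nullclines N + 1.72M = 511 and 0.3N + M = 244.
Substituting M = 244 - 0.3N into the first: N(1 - 1.72·0.3) = 511 - 1.72·244.
So N* = 91.3/0.484 = 189, and then M* = 244 - 0.3·189 = 187.

N* ≈ 189, M* ≈ 187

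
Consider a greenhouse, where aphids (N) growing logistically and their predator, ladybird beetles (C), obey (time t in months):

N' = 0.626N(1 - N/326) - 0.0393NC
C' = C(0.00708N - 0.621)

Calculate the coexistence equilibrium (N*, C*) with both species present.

N* ≈ 87.7, C* ≈ 11.6

From dC/dt = 0 with C > 0: 0.00708N* = 0.621, so N* = 87.7.
Substitute into dN/dt = 0: 0.626(1 - 87.7/326) = 0.0393C*.
The bracket is 0.731, giving C* = 0.458/0.0393 = 11.6.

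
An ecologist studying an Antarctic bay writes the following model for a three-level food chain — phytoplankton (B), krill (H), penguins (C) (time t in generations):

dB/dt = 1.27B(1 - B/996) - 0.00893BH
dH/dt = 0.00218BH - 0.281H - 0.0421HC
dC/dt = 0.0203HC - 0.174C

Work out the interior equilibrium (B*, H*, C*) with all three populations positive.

From dC/dt = 0: 0.0203H* = 0.174, so H* = 8.57.
From dB/dt = 0: 1.27(1 - B*/996) = 0.00893·8.57, giving B* = 996·(1 - 0.0603) = 936.
From dH/dt = 0: 0.00218·936 - 0.281 = 0.0421C*, so C* = 1.76/0.0421 = 41.8.

B* ≈ 936, H* ≈ 8.57, C* ≈ 41.8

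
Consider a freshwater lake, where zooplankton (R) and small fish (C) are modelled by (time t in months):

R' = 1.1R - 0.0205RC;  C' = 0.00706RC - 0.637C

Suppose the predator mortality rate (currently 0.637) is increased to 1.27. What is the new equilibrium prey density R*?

At the interior fixed point, setting dC/dt = 0 with C > 0 fixes R* = (predator death rate)/(RC coefficient) — independent of the other coefficients.
With the change, R* = 1.27/0.00706 = 180; it rises from 90.2.

R* ≈ 180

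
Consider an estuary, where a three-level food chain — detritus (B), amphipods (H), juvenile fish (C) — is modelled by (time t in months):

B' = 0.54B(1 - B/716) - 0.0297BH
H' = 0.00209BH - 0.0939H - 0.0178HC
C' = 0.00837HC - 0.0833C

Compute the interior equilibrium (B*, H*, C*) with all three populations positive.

B* ≈ 324, H* ≈ 9.95, C* ≈ 32.8

From dC/dt = 0: 0.00837H* = 0.0833, so H* = 9.95.
From dB/dt = 0: 0.54(1 - B*/716) = 0.0297·9.95, giving B* = 716·(1 - 0.547) = 324.
From dH/dt = 0: 0.00209·324 - 0.0939 = 0.0178C*, so C* = 0.583/0.0178 = 32.8.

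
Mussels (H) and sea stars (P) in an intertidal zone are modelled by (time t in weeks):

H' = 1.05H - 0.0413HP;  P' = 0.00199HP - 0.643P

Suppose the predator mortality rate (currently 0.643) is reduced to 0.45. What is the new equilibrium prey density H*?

H* ≈ 226

At the interior fixed point, setting dP/dt = 0 with P > 0 fixes H* = (predator death rate)/(HP coefficient) — independent of the other coefficients.
With the change, H* = 0.45/0.00199 = 226; it falls from 323.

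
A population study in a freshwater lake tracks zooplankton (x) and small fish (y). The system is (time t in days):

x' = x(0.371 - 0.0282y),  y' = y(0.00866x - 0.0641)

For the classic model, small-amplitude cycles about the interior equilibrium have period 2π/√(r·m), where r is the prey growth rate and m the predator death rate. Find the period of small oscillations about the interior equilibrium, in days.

T ≈ 40.7 days

Here r = 0.371 and m = 0.0641, so r·m = 0.0238.
ω = √0.0238 = 0.154 per day, hence T = 2π/ω ≈ 40.7 days.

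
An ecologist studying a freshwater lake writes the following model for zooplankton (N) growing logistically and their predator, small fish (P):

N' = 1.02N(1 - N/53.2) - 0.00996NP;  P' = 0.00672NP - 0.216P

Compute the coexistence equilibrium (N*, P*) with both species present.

N* ≈ 32.1, P* ≈ 40.5

From dP/dt = 0 with P > 0: 0.00672N* = 0.216, so N* = 32.1.
Substitute into dN/dt = 0: 1.02(1 - 32.1/53.2) = 0.00996P*.
The bracket is 0.396, giving P* = 0.404/0.00996 = 40.5.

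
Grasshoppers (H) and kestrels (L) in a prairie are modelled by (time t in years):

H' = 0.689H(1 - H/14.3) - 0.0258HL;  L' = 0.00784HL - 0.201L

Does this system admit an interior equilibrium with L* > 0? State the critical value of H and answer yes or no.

The predator equation gives dL/dt > 0 only when H > 0.201/0.00784 = 25.6.
Without the predator, H → K = 14.3. Since 14.3 < 25.6, the predator cannot invade.

Threshold H = 25.6; K < 25.6, so no, the predator goes extinct.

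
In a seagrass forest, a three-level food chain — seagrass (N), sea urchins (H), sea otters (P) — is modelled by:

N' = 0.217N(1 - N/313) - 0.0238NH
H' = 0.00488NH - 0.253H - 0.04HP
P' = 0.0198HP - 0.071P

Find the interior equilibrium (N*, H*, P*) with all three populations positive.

N* ≈ 190, H* ≈ 3.59, P* ≈ 16.8

From dP/dt = 0: 0.0198H* = 0.071, so H* = 3.59.
From dN/dt = 0: 0.217(1 - N*/313) = 0.0238·3.59, giving N* = 313·(1 - 0.393) = 190.
From dH/dt = 0: 0.00488·190 - 0.253 = 0.04P*, so P* = 0.674/0.04 = 16.8.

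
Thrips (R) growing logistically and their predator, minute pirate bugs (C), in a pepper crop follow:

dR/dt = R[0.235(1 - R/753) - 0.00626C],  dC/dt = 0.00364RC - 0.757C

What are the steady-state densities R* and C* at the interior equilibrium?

R* ≈ 208, C* ≈ 27.2

From dC/dt = 0 with C > 0: 0.00364R* = 0.757, so R* = 208.
Substitute into dR/dt = 0: 0.235(1 - 208/753) = 0.00626C*.
The bracket is 0.724, giving C* = 0.17/0.00626 = 27.2.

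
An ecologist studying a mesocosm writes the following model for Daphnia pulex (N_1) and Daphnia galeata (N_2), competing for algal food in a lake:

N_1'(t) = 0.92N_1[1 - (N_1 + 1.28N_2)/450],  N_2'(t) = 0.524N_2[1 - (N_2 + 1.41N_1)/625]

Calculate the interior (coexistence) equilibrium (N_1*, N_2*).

N_1* ≈ 435, N_2* ≈ 11.8

Setting both brackets to zero gives the nullclines N_1 + 1.28N_2 = 450 and 1.41N_1 + N_2 = 625.
Substituting N_2 = 625 - 1.41N_1 into the first: N_1(1 - 1.28·1.41) = 450 - 1.28·625.
So N_1* = -350/-0.805 = 435, and then N_2* = 625 - 1.41·435 = 11.8.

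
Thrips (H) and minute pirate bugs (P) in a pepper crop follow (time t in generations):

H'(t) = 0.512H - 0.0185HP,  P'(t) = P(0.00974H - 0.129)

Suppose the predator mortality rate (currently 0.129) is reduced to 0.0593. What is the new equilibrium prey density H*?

H* ≈ 6.09

At the interior fixed point, setting dP/dt = 0 with P > 0 fixes H* = (predator death rate)/(HP coefficient) — independent of the other coefficients.
With the change, H* = 0.0593/0.00974 = 6.09; it falls from 13.2.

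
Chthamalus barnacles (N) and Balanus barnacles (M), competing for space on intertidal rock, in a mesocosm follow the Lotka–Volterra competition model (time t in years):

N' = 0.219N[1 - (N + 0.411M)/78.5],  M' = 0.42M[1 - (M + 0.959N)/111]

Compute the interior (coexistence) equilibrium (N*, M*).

N* ≈ 54.3, M* ≈ 59

Setting both brackets to zero gives the nullclines N + 0.411M = 78.5 and 0.959N + M = 111.
Substituting M = 111 - 0.959N into the first: N(1 - 0.411·0.959) = 78.5 - 0.411·111.
So N* = 32.9/0.606 = 54.3, and then M* = 111 - 0.959·54.3 = 59.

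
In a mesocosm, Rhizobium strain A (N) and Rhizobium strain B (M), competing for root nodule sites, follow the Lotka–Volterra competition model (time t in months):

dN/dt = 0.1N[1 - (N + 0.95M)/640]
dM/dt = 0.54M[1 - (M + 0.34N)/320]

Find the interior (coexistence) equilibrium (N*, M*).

N* ≈ 496, M* ≈ 151

Setting both brackets to zero gives the nullclines N + 0.95M = 640 and 0.34N + M = 320.
Substituting M = 320 - 0.34N into the first: N(1 - 0.95·0.34) = 640 - 0.95·320.
So N* = 336/0.677 = 496, and then M* = 320 - 0.34·496 = 151.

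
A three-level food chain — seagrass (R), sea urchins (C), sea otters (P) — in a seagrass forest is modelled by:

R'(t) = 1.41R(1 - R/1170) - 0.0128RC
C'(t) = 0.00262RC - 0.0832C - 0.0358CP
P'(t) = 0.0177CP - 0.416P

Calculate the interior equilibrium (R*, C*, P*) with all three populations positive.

R* ≈ 920, C* ≈ 23.5, P* ≈ 65

From dP/dt = 0: 0.0177C* = 0.416, so C* = 23.5.
From dR/dt = 0: 1.41(1 - R*/1170) = 0.0128·23.5, giving R* = 1170·(1 - 0.213) = 920.
From dC/dt = 0: 0.00262·920 - 0.0832 = 0.0358P*, so P* = 2.33/0.0358 = 65.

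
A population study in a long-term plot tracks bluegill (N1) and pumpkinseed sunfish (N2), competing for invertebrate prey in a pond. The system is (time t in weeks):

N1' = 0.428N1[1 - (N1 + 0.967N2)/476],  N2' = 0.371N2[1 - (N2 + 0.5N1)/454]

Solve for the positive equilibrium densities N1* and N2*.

Setting both brackets to zero gives the nullclines N1 + 0.967N2 = 476 and 0.5N1 + N2 = 454.
Substituting N2 = 454 - 0.5N1 into the first: N1(1 - 0.967·0.5) = 476 - 0.967·454.
So N1* = 37/0.516 = 71.6, and then N2* = 454 - 0.5·71.6 = 418.

N1* ≈ 71.6, N2* ≈ 418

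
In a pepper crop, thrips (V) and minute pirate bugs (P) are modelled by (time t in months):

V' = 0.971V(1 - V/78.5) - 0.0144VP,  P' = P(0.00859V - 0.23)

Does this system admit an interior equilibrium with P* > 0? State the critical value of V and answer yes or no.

The predator equation gives dP/dt > 0 only when V > 0.23/0.00859 = 26.8.
Without the predator, V → K = 78.5. Since 78.5 > 26.8, the predator can invade and persist.

Threshold V = 26.8; K > 26.8, so yes, the predator persists.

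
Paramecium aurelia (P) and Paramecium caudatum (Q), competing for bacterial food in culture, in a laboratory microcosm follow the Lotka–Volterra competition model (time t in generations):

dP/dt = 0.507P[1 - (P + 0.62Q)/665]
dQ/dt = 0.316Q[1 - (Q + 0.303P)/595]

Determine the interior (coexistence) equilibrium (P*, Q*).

P* ≈ 365, Q* ≈ 485

Setting both brackets to zero gives the nullclines P + 0.62Q = 665 and 0.303P + Q = 595.
Substituting Q = 595 - 0.303P into the first: P(1 - 0.62·0.303) = 665 - 0.62·595.
So P* = 296/0.812 = 365, and then Q* = 595 - 0.303·365 = 485.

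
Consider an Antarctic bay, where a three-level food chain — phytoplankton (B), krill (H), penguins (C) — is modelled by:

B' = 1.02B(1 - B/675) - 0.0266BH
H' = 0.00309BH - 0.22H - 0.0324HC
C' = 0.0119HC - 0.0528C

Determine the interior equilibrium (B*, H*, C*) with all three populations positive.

B* ≈ 597, H* ≈ 4.44, C* ≈ 50.1

From dC/dt = 0: 0.0119H* = 0.0528, so H* = 4.44.
From dB/dt = 0: 1.02(1 - B*/675) = 0.0266·4.44, giving B* = 675·(1 - 0.116) = 597.
From dH/dt = 0: 0.00309·597 - 0.22 = 0.0324C*, so C* = 1.62/0.0324 = 50.1.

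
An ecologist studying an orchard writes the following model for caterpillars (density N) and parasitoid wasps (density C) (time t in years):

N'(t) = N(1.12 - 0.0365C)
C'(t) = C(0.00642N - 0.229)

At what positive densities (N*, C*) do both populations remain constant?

Set dC/dt = 0 with C > 0: 0.00642N - 0.229 = 0, so N* = 0.229/0.00642 = 35.7.
Set dN/dt = 0 with N > 0: 1.12 - 0.0365C = 0, so C* = 1.12/0.0365 = 30.7.

N* ≈ 35.7, C* ≈ 30.7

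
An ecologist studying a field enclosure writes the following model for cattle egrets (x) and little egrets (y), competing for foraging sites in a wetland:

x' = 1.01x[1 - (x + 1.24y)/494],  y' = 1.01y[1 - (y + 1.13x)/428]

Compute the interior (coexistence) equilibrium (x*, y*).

x* ≈ 91.5, y* ≈ 325

Setting both brackets to zero gives the nullclines x + 1.24y = 494 and 1.13x + y = 428.
Substituting y = 428 - 1.13x into the first: x(1 - 1.24·1.13) = 494 - 1.24·428.
So x* = -36.7/-0.401 = 91.5, and then y* = 428 - 1.13·91.5 = 325.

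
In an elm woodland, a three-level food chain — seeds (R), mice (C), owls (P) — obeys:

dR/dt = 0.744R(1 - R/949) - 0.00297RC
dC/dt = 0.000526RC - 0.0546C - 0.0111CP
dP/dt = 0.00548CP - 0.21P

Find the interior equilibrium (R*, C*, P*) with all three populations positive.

R* ≈ 804, C* ≈ 38.3, P* ≈ 33.2

From dP/dt = 0: 0.00548C* = 0.21, so C* = 38.3.
From dR/dt = 0: 0.744(1 - R*/949) = 0.00297·38.3, giving R* = 949·(1 - 0.153) = 804.
From dC/dt = 0: 0.000526·804 - 0.0546 = 0.0111P*, so P* = 0.368/0.0111 = 33.2.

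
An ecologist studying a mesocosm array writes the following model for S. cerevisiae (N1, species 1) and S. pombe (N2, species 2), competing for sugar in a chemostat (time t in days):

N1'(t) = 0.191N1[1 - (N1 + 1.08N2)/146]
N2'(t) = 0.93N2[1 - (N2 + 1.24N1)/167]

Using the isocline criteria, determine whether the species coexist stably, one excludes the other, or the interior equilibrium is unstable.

unstable coexistence (outcome depends on initial conditions)

Compare the nullcline intercepts: K1/α12 = 146/1.08 = 135 < K2 = 167; K2/α21 = 167/1.24 = 135 < K1 = 146.
Since both are reversed, neither can invade when rare; the interior point is a saddle.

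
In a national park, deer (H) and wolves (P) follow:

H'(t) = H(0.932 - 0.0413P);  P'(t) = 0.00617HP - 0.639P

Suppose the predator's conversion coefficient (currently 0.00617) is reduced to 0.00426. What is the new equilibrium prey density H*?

At the interior fixed point, setting dP/dt = 0 with P > 0 fixes H* = (predator death rate)/(HP coefficient) — independent of the other coefficients.
With the change, H* = 0.639/0.00426 = 150; it rises from 104.

H* ≈ 150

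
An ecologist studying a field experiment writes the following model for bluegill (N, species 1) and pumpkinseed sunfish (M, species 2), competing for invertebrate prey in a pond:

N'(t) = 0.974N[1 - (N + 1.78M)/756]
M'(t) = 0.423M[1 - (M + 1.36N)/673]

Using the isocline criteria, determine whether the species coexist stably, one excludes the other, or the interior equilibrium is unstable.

Compare the nullcline intercepts: K1/α12 = 756/1.78 = 425 < K2 = 673; K2/α21 = 673/1.36 = 495 < K1 = 756.
Since both are reversed, neither can invade when rare; the interior point is a saddle.

unstable coexistence (outcome depends on initial conditions)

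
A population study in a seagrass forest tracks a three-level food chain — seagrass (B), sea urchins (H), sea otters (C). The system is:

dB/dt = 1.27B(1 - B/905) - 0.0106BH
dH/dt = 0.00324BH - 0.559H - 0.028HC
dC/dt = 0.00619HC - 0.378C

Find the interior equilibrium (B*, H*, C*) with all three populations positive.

From dC/dt = 0: 0.00619H* = 0.378, so H* = 61.1.
From dB/dt = 0: 1.27(1 - B*/905) = 0.0106·61.1, giving B* = 905·(1 - 0.51) = 444.
From dH/dt = 0: 0.00324·444 - 0.559 = 0.028C*, so C* = 0.879/0.028 = 31.4.

B* ≈ 444, H* ≈ 61.1, C* ≈ 31.4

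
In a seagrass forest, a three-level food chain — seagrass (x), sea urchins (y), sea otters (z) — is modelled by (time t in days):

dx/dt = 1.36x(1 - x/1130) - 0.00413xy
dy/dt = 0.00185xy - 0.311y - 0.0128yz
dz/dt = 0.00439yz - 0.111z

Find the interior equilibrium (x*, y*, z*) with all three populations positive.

From dz/dt = 0: 0.00439y* = 0.111, so y* = 25.3.
From dx/dt = 0: 1.36(1 - x*/1130) = 0.00413·25.3, giving x* = 1130·(1 - 0.0768) = 1040.
From dy/dt = 0: 0.00185·1040 - 0.311 = 0.0128z*, so z* = 1.62/0.0128 = 126.

x* ≈ 1040, y* ≈ 25.3, z* ≈ 126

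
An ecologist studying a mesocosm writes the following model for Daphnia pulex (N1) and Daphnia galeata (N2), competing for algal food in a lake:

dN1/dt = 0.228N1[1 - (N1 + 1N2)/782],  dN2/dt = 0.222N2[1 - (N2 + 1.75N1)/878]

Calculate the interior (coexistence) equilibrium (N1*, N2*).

Setting both brackets to zero gives the nullclines N1 + 1N2 = 782 and 1.75N1 + N2 = 878.
Substituting N2 = 878 - 1.75N1 into the first: N1(1 - 1·1.75) = 782 - 1·878.
So N1* = -96/-0.75 = 128, and then N2* = 878 - 1.75·128 = 654.

N1* ≈ 128, N2* ≈ 654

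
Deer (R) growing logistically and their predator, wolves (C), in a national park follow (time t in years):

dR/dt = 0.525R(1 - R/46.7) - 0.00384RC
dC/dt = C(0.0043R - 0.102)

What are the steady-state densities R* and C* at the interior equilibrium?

From dC/dt = 0 with C > 0: 0.0043R* = 0.102, so R* = 23.7.
Substitute into dR/dt = 0: 0.525(1 - 23.7/46.7) = 0.00384C*.
The bracket is 0.492, giving C* = 0.258/0.00384 = 67.3.

R* ≈ 23.7, C* ≈ 67.3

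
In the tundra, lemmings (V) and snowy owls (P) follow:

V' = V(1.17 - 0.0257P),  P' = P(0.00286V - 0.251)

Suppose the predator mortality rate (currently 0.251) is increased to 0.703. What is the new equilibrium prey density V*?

V* ≈ 246

At the interior fixed point, setting dP/dt = 0 with P > 0 fixes V* = (predator death rate)/(VP coefficient) — independent of the other coefficients.
With the change, V* = 0.703/0.00286 = 246; it rises from 87.8.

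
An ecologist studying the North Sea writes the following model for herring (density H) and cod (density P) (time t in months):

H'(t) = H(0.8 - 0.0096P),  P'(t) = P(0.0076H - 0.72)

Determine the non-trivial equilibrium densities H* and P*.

Set dP/dt = 0 with P > 0: 0.0076H - 0.72 = 0, so H* = 0.72/0.0076 = 94.7.
Set dH/dt = 0 with H > 0: 0.8 - 0.0096P = 0, so P* = 0.8/0.0096 = 83.3.

H* ≈ 94.7, P* ≈ 83.3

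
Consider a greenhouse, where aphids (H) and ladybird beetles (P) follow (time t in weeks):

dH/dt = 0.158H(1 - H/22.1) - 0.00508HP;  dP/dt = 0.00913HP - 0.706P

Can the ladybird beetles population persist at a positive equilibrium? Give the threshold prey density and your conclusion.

Threshold H = 77.3; K < 77.3, so no, the predator goes extinct.

The predator equation gives dP/dt > 0 only when H > 0.706/0.00913 = 77.3.
Without the predator, H → K = 22.1. Since 22.1 < 77.3, the predator cannot invade.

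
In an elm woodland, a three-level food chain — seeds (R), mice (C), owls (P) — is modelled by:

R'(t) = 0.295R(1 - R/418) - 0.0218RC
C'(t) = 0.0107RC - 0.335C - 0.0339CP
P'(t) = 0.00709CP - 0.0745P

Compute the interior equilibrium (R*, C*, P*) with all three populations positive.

R* ≈ 93.4, C* ≈ 10.5, P* ≈ 19.6

From dP/dt = 0: 0.00709C* = 0.0745, so C* = 10.5.
From dR/dt = 0: 0.295(1 - R*/418) = 0.0218·10.5, giving R* = 418·(1 - 0.777) = 93.4.
From dC/dt = 0: 0.0107·93.4 - 0.335 = 0.0339P*, so P* = 0.665/0.0339 = 19.6.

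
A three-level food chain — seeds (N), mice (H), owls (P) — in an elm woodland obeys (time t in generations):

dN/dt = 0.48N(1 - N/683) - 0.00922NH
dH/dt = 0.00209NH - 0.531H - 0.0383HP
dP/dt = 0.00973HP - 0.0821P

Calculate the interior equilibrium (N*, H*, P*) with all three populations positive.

N* ≈ 572, H* ≈ 8.44, P* ≈ 17.4

From dP/dt = 0: 0.00973H* = 0.0821, so H* = 8.44.
From dN/dt = 0: 0.48(1 - N*/683) = 0.00922·8.44, giving N* = 683·(1 - 0.162) = 572.
From dH/dt = 0: 0.00209·572 - 0.531 = 0.0383P*, so P* = 0.665/0.0383 = 17.4.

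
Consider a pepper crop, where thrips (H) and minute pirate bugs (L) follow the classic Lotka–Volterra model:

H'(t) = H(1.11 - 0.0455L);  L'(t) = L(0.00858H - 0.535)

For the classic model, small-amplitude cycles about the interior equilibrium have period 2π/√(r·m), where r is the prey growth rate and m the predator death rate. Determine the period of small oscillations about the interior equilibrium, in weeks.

T ≈ 8.15 weeks

Here r = 1.11 and m = 0.535, so r·m = 0.594.
ω = √0.594 = 0.771 per week, hence T = 2π/ω ≈ 8.15 weeks.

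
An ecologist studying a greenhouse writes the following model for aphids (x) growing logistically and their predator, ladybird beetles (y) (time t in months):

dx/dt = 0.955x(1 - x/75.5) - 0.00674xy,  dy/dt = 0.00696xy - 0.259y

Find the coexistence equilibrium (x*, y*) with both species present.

x* ≈ 37.2, y* ≈ 71.9

From dy/dt = 0 with y > 0: 0.00696x* = 0.259, so x* = 37.2.
Substitute into dx/dt = 0: 0.955(1 - 37.2/75.5) = 0.00674y*.
The bracket is 0.507, giving y* = 0.484/0.00674 = 71.9.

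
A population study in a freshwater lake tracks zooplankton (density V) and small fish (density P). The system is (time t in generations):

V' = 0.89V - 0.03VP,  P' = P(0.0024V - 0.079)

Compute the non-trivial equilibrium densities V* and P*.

Set dP/dt = 0 with P > 0: 0.0024V - 0.079 = 0, so V* = 0.079/0.0024 = 32.9.
Set dV/dt = 0 with V > 0: 0.89 - 0.03P = 0, so P* = 0.89/0.03 = 29.7.

V* ≈ 32.9, P* ≈ 29.7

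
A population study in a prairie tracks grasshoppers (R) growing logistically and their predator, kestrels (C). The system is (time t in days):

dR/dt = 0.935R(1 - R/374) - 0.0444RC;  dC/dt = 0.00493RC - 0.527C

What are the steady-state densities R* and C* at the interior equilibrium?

From dC/dt = 0 with C > 0: 0.00493R* = 0.527, so R* = 107.
Substitute into dR/dt = 0: 0.935(1 - 107/374) = 0.0444C*.
The bracket is 0.714, giving C* = 0.668/0.0444 = 15.

R* ≈ 107, C* ≈ 15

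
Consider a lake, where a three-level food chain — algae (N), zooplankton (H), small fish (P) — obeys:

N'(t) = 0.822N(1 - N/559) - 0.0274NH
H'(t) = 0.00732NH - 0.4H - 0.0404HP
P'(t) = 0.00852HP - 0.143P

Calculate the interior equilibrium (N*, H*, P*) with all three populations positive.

From dP/dt = 0: 0.00852H* = 0.143, so H* = 16.8.
From dN/dt = 0: 0.822(1 - N*/559) = 0.0274·16.8, giving N* = 559·(1 - 0.559) = 246.
From dH/dt = 0: 0.00732·246 - 0.4 = 0.0404P*, so P* = 1.4/0.0404 = 34.7.

N* ≈ 246, H* ≈ 16.8, P* ≈ 34.7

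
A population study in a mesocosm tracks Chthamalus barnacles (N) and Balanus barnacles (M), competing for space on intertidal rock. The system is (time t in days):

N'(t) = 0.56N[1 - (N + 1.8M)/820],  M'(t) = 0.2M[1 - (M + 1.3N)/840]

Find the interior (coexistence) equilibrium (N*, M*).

Setting both brackets to zero gives the nullclines N + 1.8M = 820 and 1.3N + M = 840.
Substituting M = 840 - 1.3N into the first: N(1 - 1.8·1.3) = 820 - 1.8·840.
So N* = -692/-1.34 = 516, and then M* = 840 - 1.3·516 = 169.

N* ≈ 516, M* ≈ 169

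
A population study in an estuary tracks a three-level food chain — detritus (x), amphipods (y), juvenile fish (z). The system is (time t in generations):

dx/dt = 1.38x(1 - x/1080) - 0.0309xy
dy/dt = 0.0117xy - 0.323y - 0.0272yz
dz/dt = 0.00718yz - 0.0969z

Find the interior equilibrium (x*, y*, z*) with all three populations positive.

From dz/dt = 0: 0.00718y* = 0.0969, so y* = 13.5.
From dx/dt = 0: 1.38(1 - x*/1080) = 0.0309·13.5, giving x* = 1080·(1 - 0.302) = 754.
From dy/dt = 0: 0.0117·754 - 0.323 = 0.0272z*, so z* = 8.49/0.0272 = 312.

x* ≈ 754, y* ≈ 13.5, z* ≈ 312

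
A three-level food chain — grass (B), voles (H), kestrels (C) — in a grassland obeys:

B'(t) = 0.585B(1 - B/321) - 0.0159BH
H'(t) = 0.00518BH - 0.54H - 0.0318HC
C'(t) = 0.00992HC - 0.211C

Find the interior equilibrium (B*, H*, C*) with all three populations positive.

B* ≈ 135, H* ≈ 21.3, C* ≈ 5.08

From dC/dt = 0: 0.00992H* = 0.211, so H* = 21.3.
From dB/dt = 0: 0.585(1 - B*/321) = 0.0159·21.3, giving B* = 321·(1 - 0.578) = 135.
From dH/dt = 0: 0.00518·135 - 0.54 = 0.0318C*, so C* = 0.162/0.0318 = 5.08.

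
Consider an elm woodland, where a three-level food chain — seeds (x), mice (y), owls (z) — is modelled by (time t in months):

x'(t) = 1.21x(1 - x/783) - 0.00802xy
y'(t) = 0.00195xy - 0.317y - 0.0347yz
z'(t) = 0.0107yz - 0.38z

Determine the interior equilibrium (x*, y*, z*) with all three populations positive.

From dz/dt = 0: 0.0107y* = 0.38, so y* = 35.5.
From dx/dt = 0: 1.21(1 - x*/783) = 0.00802·35.5, giving x* = 783·(1 - 0.235) = 599.
From dy/dt = 0: 0.00195·599 - 0.317 = 0.0347z*, so z* = 0.85/0.0347 = 24.5.

x* ≈ 599, y* ≈ 35.5, z* ≈ 24.5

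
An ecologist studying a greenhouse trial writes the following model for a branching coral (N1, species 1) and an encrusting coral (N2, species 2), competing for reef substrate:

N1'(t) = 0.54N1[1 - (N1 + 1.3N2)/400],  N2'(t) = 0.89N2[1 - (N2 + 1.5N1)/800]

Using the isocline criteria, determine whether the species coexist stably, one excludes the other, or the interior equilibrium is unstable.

Compare the nullcline intercepts: K1/α12 = 400/1.3 = 308 < K2 = 800; K2/α21 = 800/1.5 = 533 > K1 = 400.
Since the inequalities point opposite ways, species 2 can invade but species 1 cannot.

species 2 excludes species 1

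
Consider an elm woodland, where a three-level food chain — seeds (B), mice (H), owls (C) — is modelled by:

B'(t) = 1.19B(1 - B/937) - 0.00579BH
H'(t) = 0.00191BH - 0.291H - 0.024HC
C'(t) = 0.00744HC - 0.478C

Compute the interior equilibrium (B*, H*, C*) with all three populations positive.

B* ≈ 644, H* ≈ 64.2, C* ≈ 39.1

From dC/dt = 0: 0.00744H* = 0.478, so H* = 64.2.
From dB/dt = 0: 1.19(1 - B*/937) = 0.00579·64.2, giving B* = 937·(1 - 0.313) = 644.
From dH/dt = 0: 0.00191·644 - 0.291 = 0.024C*, so C* = 0.939/0.024 = 39.1.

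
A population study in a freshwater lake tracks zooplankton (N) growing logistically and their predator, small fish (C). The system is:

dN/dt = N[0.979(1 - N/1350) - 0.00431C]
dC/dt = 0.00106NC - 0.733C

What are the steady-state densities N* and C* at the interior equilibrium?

From dC/dt = 0 with C > 0: 0.00106N* = 0.733, so N* = 692.
Substitute into dN/dt = 0: 0.979(1 - 692/1350) = 0.00431C*.
The bracket is 0.488, giving C* = 0.478/0.00431 = 111.

N* ≈ 692, C* ≈ 111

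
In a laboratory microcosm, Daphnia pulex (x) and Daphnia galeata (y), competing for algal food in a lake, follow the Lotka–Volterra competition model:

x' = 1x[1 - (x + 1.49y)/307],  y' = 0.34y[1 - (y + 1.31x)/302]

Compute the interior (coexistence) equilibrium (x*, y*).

x* ≈ 150, y* ≈ 105

Setting both brackets to zero gives the nullclines x + 1.49y = 307 and 1.31x + y = 302.
Substituting y = 302 - 1.31x into the first: x(1 - 1.49·1.31) = 307 - 1.49·302.
So x* = -143/-0.952 = 150, and then y* = 302 - 1.31·150 = 105.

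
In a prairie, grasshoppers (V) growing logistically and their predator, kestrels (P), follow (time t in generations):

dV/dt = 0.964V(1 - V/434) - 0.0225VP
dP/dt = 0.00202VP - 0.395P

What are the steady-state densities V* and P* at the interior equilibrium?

From dP/dt = 0 with P > 0: 0.00202V* = 0.395, so V* = 196.
Substitute into dV/dt = 0: 0.964(1 - 196/434) = 0.0225P*.
The bracket is 0.549, giving P* = 0.53/0.0225 = 23.5.

V* ≈ 196, P* ≈ 23.5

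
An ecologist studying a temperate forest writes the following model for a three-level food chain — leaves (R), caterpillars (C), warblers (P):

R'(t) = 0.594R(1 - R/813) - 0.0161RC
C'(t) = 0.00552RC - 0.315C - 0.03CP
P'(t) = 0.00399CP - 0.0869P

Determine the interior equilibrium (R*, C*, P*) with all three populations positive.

From dP/dt = 0: 0.00399C* = 0.0869, so C* = 21.8.
From dR/dt = 0: 0.594(1 - R*/813) = 0.0161·21.8, giving R* = 813·(1 - 0.59) = 333.
From dC/dt = 0: 0.00552·333 - 0.315 = 0.03P*, so P* = 1.52/0.03 = 50.8.

R* ≈ 333, C* ≈ 21.8, P* ≈ 50.8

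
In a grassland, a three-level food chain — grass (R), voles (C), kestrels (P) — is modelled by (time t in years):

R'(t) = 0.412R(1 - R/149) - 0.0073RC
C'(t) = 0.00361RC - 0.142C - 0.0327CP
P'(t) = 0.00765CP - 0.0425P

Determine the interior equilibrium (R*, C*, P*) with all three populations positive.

R* ≈ 134, C* ≈ 5.56, P* ≈ 10.5

From dP/dt = 0: 0.00765C* = 0.0425, so C* = 5.56.
From dR/dt = 0: 0.412(1 - R*/149) = 0.0073·5.56, giving R* = 149·(1 - 0.0984) = 134.
From dC/dt = 0: 0.00361·134 - 0.142 = 0.0327P*, so P* = 0.343/0.0327 = 10.5.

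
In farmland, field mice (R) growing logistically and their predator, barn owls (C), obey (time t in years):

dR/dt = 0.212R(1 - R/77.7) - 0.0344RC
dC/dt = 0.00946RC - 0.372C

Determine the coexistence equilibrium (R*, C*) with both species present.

R* ≈ 39.3, C* ≈ 3.04

From dC/dt = 0 with C > 0: 0.00946R* = 0.372, so R* = 39.3.
Substitute into dR/dt = 0: 0.212(1 - 39.3/77.7) = 0.0344C*.
The bracket is 0.494, giving C* = 0.105/0.0344 = 3.04.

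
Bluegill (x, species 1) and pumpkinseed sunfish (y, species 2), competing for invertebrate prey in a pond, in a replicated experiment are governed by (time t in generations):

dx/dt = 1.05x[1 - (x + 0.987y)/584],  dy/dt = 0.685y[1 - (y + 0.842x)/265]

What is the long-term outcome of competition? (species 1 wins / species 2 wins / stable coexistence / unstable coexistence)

Compare the nullcline intercepts: K1/α12 = 584/0.987 = 592 > K2 = 265; K2/α21 = 265/0.842 = 315 < K1 = 584.
Since the inequalities point opposite ways, species 1 can invade but species 2 cannot.

species 1 excludes species 2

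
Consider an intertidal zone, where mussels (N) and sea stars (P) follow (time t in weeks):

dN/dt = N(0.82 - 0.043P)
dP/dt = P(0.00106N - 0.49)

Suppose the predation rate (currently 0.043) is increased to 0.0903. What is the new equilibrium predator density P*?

At the interior fixed point, setting dN/dt = 0 with N > 0 fixes P* = (prey growth rate)/(NP coefficient) — independent of the other coefficients.
With the change, P* = 0.82/0.0903 = 9.08; it falls from 19.1.

P* ≈ 9.08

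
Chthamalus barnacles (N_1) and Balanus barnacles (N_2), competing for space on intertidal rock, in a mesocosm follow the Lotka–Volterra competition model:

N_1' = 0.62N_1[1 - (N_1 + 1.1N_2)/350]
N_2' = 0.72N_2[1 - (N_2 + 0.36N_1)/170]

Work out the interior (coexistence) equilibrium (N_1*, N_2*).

N_1* ≈ 270, N_2* ≈ 72.8

Setting both brackets to zero gives the nullclines N_1 + 1.1N_2 = 350 and 0.36N_1 + N_2 = 170.
Substituting N_2 = 170 - 0.36N_1 into the first: N_1(1 - 1.1·0.36) = 350 - 1.1·170.
So N_1* = 163/0.604 = 270, and then N_2* = 170 - 0.36·270 = 72.8.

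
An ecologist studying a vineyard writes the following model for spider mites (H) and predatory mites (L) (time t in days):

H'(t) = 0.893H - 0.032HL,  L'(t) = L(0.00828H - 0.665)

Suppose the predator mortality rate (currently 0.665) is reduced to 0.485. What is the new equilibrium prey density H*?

At the interior fixed point, setting dL/dt = 0 with L > 0 fixes H* = (predator death rate)/(HL coefficient) — independent of the other coefficients.
With the change, H* = 0.485/0.00828 = 58.6; it falls from 80.3.

H* ≈ 58.6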